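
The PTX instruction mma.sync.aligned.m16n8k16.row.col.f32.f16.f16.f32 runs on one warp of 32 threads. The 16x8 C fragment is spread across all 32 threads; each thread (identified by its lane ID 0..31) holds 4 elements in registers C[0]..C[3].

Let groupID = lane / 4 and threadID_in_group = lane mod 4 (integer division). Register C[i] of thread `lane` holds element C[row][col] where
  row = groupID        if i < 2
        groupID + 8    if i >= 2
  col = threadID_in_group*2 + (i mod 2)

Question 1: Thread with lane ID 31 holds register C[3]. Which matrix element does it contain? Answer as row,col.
15,7

31: grp=7,tig=3
[3] (7+8,3*2+1) = (15,7)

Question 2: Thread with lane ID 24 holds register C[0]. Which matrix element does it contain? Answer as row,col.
6,0

24: gr=6,th=0
[0] (6+0,0*2+0) = (6,0)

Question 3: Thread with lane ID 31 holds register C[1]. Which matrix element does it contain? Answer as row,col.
31: gid=7,tid=3
[1] (7+0,3*2+1) = (7,7)

7,7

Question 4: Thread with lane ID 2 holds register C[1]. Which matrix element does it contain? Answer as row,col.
0,5

lane 2→2/4=0, 2 mod 4=2
i=1  r:0+0→0  c:2·2+1→5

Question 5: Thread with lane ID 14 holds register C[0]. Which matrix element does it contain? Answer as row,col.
L=14⇒gr=14>>2=3, th=14&3=2
[0]⇒row 3+0=3  col 2·2+0=4

3,4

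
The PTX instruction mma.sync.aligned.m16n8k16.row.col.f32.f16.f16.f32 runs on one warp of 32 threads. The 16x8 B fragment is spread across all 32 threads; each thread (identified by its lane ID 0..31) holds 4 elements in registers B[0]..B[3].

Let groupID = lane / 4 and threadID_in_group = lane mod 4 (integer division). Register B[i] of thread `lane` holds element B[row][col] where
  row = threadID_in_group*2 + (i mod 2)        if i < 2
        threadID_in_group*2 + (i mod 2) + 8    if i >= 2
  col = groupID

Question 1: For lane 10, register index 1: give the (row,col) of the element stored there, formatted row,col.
5,2

10: grp=2,tig=2
[1] (2*2+1+0,2) = (5,2)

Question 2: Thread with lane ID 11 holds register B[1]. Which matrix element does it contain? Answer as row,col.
11: gid=2,tid=3
[1] (3*2+1+0,2) = (7,2)

7,2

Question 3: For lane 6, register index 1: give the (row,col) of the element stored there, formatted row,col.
lane 6: gr=1 (6/4), th=2 (6%4)
i=1: r=2*2+1+0=5, c=gr=1

5,1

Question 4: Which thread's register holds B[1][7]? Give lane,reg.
28,1

c:7=>grp=7  r:1=>rB=0,tig=0,lo=1
L=7*4+0=28  i=0*2+1=1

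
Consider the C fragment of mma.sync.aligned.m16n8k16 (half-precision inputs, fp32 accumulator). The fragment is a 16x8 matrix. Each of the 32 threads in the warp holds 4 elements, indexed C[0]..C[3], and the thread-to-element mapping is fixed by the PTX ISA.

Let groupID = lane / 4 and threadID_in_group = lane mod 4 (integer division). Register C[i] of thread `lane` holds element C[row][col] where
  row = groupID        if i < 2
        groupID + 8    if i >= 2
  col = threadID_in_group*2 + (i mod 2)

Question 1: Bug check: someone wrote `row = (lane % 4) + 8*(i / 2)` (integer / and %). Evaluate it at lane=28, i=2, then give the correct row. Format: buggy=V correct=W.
buggy=8 correct=15

`(lane % 4) + 8*(i / 2)`[28,2]=>8
lane 28: grp=7 (28/4), tig=0 (28%4)
i=2: r=7+8=15, c=0*2+0=0
row: 8 vs 15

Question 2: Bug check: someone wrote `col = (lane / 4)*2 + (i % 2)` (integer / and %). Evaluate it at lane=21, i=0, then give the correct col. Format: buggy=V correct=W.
buggy=10 correct=2

`(lane / 4)*2 + (i % 2)`[21,0]=>10
lane 21=>21/4=5, 21 mod 4=1
i=0  r:5+0=>5  c:2·1+0=>2
col: 10 vs 2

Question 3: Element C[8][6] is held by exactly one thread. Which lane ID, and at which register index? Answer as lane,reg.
r=8⇒gr=0,Rb=1  c=6⇒th=3,odd=0
L=0*4+3=3  i=1*2+0=2

3,2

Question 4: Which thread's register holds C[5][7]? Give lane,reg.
r=5⇒gr=5,Rb=0  c=7⇒th=3,odd=1
L=5*4+3=23  i=0*2+1=1

23,1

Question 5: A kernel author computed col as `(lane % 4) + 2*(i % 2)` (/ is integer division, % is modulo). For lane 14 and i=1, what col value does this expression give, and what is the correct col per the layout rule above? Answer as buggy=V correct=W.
buggy=4 correct=5

`(lane % 4) + 2*(i % 2)`[14,1]->4
lane 14: g=3 (14/4), t=2 (14%4)
i=1: r=3+0=3, c=2*2+1=5
col: 4 vs 5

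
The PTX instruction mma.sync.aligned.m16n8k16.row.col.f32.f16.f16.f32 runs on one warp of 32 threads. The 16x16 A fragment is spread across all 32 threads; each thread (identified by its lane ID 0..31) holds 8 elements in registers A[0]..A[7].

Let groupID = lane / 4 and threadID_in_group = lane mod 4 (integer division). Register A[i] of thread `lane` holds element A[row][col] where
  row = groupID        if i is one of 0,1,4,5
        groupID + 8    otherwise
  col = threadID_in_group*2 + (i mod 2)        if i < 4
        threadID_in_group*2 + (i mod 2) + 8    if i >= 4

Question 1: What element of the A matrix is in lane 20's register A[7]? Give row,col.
13,9

20: grp=5,tig=0
[7] (5+8,0*2+1+8) = (13,9)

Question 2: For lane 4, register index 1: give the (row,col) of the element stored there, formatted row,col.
1,1

lane 4: grp=1 (4/4), tig=0 (4%4)
i=1: r=1+0=1, c=0*2+1+0=1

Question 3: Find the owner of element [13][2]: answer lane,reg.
21,2

r=13⇒gr=5,Rb=1  c=2⇒Cb=0,th=1,odd=0
L=5*4+1=21  i=0*4+1*2+0=2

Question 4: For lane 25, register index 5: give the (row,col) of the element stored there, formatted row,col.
6,11

L=25⇒gr=25>>2=6, th=25&3=1
[5]⇒row 6+0=6  col 1·2+1+8=11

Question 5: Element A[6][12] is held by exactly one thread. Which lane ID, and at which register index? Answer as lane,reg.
26,4

r:6=>grp=6,rB=0  c:12=>cB=1,tig=2,lo=0
L=6*4+2=26  i=1*4+0*2+0=4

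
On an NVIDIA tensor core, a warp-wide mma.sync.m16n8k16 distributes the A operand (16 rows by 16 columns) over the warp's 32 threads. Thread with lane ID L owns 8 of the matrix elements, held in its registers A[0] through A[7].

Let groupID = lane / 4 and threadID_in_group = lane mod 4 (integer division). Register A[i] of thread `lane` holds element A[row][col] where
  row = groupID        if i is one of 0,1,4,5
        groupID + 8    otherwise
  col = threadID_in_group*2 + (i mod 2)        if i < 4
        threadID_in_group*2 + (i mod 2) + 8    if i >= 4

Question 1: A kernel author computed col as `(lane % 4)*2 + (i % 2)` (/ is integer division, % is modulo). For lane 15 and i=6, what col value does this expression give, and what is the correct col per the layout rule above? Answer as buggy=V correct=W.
`(lane % 4)*2 + (i % 2)`[15,6]=>6
L=15=>grp=15>>2=3, tig=15&3=3
[6]=>row 3+8=11  col 3·2+0+8=14
col: 6 vs 14

buggy=6 correct=14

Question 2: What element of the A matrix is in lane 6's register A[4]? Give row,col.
1,12

6: g=1,t=2
[4] (1+0,2*2+0+8) = (1,12)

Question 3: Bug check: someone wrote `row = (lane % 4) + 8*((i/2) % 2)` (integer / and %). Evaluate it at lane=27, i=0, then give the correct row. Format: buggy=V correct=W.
`(lane % 4) + 8*((i/2) % 2)`[27,0]=>3
lane 27=>27/4=6, 27 mod 4=3
i=0  r:6+0=>6  c:2·3+0+0=>6
row: 3 vs 6

buggy=3 correct=6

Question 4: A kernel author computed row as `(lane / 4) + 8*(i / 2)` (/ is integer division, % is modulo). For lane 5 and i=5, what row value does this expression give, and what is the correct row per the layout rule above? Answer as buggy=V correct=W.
buggy=17 correct=1

`(lane / 4) + 8*(i / 2)`[5,5]=>17
lane 5: grp=1 (5/4), tig=1 (5%4)
i=5: r=1+0=1, c=1*2+1+8=11
row: 17 vs 1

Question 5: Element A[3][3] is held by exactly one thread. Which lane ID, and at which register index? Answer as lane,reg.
r=3→G=3,rhi=0  c=3→chi=0,T=1,p=1
L=3*4+1=13  i=0*4+0*2+1=1

13,1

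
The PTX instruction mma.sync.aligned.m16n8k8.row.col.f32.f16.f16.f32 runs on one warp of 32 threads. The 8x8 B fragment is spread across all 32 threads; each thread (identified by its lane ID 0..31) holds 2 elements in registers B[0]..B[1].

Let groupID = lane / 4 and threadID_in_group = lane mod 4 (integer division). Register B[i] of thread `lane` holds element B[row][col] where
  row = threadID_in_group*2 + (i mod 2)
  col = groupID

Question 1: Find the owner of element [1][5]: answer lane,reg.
20,1

c=5→G=5  r=1→T=0,p=1
L=5*4+0=20  i=1=1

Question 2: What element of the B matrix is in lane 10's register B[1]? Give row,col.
5,2

lane 10=>10/4=2, 10 mod 4=2
i=1  r:2·2+1=>5  c:2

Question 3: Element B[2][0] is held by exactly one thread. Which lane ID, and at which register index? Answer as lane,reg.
c=0→G=0  r=2→T=1,p=0
L=0*4+1=1  i=0=0

1,0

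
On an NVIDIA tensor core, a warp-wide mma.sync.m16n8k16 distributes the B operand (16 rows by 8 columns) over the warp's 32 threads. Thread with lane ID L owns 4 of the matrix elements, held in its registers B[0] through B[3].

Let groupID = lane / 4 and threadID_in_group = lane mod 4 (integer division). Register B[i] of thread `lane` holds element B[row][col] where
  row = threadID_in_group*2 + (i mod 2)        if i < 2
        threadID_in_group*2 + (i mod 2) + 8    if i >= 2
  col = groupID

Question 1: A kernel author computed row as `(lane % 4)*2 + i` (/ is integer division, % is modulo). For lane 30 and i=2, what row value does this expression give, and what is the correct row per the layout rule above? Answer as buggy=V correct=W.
buggy=6 correct=12

`(lane % 4)*2 + i`[30,2]→6
30: G=7,T=2
[2] (2*2+0+8,7) = (12,7)
row: 6 vs 12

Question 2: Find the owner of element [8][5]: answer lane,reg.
c=5->g=5  r=8->rb=1,t=0,b0=0
L=5*4+0=20  i=1*2+0=2

20,2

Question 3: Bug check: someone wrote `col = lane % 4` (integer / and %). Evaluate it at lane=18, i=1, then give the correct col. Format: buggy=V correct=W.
`lane % 4`[18,1]→2
18: G=4,T=2
[1] (2*2+1+0,4) = (5,4)
col: 2 vs 4

buggy=2 correct=4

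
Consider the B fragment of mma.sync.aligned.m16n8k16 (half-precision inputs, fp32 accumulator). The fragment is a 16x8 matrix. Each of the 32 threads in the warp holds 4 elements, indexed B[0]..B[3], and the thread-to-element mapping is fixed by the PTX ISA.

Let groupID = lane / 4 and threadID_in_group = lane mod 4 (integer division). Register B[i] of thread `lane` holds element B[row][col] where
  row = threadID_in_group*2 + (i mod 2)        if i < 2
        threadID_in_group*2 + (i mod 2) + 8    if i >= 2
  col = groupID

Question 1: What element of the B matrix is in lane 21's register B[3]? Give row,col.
L=21⇒gr=21>>2=5, th=21&3=1
[3]⇒row 1·2+1+8=11  col gr=5

11,5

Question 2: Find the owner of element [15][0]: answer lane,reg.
3,3

c=0→G=0  r=15→rhi=1,T=3,p=1
L=0*4+3=3  i=1*2+1=3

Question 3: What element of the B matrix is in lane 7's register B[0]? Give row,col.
L=7=>grp=7>>2=1, tig=7&3=3
[0]=>row 3·2+0+0=6  col grp=1

6,1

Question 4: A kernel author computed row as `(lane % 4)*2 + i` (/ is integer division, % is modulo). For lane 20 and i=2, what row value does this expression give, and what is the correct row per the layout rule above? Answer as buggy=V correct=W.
`(lane % 4)*2 + i`[20,2]->2
L=20->gid=20>>2=5, tid=20&3=0
[2]->row 0·2+0+8=8  col gid=5
row: 2 vs 8

buggy=2 correct=8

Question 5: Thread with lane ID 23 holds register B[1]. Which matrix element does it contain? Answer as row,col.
7,5

L=23->g=23>>2=5, t=23&3=3
[1]->row 3·2+1+0=7  col g=5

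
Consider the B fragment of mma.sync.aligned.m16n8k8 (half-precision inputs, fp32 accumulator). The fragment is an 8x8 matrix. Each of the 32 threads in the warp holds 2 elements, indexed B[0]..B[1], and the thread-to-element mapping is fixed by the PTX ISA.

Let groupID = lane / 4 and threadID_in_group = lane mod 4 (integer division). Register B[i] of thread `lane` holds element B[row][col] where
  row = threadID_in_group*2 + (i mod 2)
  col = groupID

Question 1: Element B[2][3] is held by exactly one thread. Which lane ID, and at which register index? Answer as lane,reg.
13,0

c:3=>grp=3  r:2=>tig=1,lo=0
L=3*4+1=13  i=0=0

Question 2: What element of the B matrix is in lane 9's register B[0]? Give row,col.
lane 9: gid=2 (9/4), tid=1 (9%4)
i=0: r=1*2+0=2, c=gid=2

2,2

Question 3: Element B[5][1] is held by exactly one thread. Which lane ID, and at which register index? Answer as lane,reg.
c: 1->gid=1  r: 5->tid=2,i&1=1
L=1*4+2=6  i=1=1

6,1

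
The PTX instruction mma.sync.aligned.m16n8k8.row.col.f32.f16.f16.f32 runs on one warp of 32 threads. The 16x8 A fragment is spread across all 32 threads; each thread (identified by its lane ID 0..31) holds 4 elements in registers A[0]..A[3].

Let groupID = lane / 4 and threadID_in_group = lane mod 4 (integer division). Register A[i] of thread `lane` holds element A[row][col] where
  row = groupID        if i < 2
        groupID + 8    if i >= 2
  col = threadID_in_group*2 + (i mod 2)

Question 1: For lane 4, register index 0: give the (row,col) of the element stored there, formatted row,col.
lane 4->4/4=1, 4 mod 4=0
i=0  r:1+0->1  c:2·0+0->0

1,0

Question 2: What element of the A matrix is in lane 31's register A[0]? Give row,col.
7,6

31: gr=7,th=3
[0] (7+0,3*2+0) = (7,6)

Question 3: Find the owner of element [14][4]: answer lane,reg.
r=14⇒gr=6,Rb=1  c=4⇒th=2,odd=0
L=6*4+2=26  i=1*2+0=2

26,2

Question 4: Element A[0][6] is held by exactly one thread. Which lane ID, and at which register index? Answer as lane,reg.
3,0

r: 0->gid=0,r8=0  c: 6->tid=3,i&1=0
L=0*4+3=3  i=0*2+0=0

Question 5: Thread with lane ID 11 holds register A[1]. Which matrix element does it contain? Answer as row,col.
lane 11: gid=2 (11/4), tid=3 (11%4)
i=1: r=2+0=2, c=3*2+1=7

2,7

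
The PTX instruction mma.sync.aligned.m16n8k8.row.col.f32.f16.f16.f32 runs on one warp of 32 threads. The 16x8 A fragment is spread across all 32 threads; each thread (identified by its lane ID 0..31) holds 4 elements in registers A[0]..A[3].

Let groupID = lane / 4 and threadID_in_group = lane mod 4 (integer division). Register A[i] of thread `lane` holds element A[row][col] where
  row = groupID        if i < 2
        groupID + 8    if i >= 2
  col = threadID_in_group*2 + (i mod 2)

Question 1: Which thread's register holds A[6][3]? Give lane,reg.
25,1

r: 6->gid=6,r8=0  c: 3->tid=1,i&1=1
L=6*4+1=25  i=0*2+1=1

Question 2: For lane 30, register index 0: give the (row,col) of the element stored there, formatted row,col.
30: G=7,T=2
[0] (7+0,2*2+0) = (7,4)

7,4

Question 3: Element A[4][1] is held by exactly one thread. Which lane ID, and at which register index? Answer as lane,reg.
16,1

r=4->g=4,rb=0  c=1->t=0,b0=1
L=4*4+0=16  i=0*2+1=1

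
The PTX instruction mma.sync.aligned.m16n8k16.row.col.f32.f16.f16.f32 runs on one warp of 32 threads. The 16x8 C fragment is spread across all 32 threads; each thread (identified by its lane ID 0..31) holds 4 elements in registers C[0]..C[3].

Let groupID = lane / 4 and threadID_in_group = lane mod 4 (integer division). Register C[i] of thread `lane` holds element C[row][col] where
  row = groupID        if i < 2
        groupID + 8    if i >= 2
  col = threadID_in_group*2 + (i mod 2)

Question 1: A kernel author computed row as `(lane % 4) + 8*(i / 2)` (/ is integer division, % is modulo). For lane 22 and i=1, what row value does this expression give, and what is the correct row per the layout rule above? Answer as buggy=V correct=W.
buggy=2 correct=5

`(lane % 4) + 8*(i / 2)`[22,1]⇒2
lane 22: gr=5 (22/4), th=2 (22%4)
i=1: r=5+0=5, c=2*2+1=5
row: 2 vs 5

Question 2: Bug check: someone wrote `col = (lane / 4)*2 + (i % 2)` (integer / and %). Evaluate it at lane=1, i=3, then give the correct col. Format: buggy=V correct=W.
buggy=1 correct=3

`(lane / 4)*2 + (i % 2)`[1,3]⇒1
L=1⇒gr=1>>2=0, th=1&3=1
[3]⇒row 0+8=8  col 1·2+1=3
col: 1 vs 3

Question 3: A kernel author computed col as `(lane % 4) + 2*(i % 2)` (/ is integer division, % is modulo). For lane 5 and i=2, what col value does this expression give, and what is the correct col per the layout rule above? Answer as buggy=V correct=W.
`(lane % 4) + 2*(i % 2)`[5,2]->1
lane 5: g=1 (5/4), t=1 (5%4)
i=2: r=1+8=9, c=1*2+0=2
col: 1 vs 2

buggy=1 correct=2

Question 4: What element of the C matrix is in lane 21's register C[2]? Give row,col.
13,2

lane 21: grp=5 (21/4), tig=1 (21%4)
i=2: r=5+8=13, c=1*2+0=2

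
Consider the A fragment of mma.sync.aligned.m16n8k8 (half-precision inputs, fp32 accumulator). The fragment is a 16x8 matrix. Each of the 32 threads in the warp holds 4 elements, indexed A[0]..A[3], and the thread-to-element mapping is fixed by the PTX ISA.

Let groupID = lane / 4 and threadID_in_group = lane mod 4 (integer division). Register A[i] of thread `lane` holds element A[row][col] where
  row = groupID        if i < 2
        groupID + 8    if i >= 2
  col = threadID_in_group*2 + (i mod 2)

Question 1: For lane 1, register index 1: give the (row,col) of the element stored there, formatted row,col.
0,3

1: grp=0,tig=1
[1] (0+0,1*2+1) = (0,3)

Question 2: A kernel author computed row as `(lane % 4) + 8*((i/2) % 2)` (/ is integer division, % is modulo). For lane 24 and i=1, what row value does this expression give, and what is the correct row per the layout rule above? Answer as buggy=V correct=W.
`(lane % 4) + 8*((i/2) % 2)`[24,1]->0
L=24->g=24>>2=6, t=24&3=0
[1]->row 6+0=6  col 0·2+1=1
row: 0 vs 6

buggy=0 correct=6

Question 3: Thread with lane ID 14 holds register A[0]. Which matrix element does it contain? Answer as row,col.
lane 14->14/4=3, 14 mod 4=2
i=0  r:3+0->3  c:2·2+0->4

3,4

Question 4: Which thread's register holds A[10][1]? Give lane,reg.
8,3

r:10=>grp=2,rB=1  c:1=>tig=0,lo=1
L=2*4+0=8  i=1*2+1=3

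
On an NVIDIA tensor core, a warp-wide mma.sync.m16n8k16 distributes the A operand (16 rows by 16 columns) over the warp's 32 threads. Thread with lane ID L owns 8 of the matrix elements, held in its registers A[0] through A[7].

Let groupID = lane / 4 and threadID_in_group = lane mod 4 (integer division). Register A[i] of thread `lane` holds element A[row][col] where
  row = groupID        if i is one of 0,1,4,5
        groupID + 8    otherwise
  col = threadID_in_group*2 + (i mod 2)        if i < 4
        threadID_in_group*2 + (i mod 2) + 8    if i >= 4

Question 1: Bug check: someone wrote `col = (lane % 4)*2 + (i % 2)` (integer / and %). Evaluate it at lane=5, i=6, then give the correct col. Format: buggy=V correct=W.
buggy=2 correct=10

`(lane % 4)*2 + (i % 2)`[5,6]⇒2
L=5⇒gr=5>>2=1, th=5&3=1
[6]⇒row 1+8=9  col 1·2+0+8=10
col: 2 vs 10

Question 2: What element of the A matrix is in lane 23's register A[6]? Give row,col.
lane 23: G=5 (23/4), T=3 (23%4)
i=6: r=5+8=13, c=3*2+0+8=14

13,14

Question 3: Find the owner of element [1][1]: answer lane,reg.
4,1

r=1->g=1,rb=0  c=1->cb=0,t=0,b0=1
L=1*4+0=4  i=0*4+0*2+1=1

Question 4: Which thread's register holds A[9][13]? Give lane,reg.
r=9→G=1,rhi=1  c=13→chi=1,T=2,p=1
L=1*4+2=6  i=1*4+1*2+1=7

6,7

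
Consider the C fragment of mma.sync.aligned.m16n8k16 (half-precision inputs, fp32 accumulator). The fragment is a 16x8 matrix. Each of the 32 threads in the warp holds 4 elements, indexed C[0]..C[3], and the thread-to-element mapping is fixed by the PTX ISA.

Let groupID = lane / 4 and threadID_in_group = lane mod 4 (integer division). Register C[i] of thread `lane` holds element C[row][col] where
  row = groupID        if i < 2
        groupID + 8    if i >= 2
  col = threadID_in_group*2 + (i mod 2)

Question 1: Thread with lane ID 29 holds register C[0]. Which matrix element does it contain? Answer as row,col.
lane 29: gid=7 (29/4), tid=1 (29%4)
i=0: r=7+0=7, c=1*2+0=2

7,2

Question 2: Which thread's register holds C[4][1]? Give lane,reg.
16,1

r:4=>grp=4,rB=0  c:1=>tig=0,lo=1
L=4*4+0=16  i=0*2+1=1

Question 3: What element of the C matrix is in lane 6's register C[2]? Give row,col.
9,4

lane 6: gr=1 (6/4), th=2 (6%4)
i=2: r=1+8=9, c=2*2+0=4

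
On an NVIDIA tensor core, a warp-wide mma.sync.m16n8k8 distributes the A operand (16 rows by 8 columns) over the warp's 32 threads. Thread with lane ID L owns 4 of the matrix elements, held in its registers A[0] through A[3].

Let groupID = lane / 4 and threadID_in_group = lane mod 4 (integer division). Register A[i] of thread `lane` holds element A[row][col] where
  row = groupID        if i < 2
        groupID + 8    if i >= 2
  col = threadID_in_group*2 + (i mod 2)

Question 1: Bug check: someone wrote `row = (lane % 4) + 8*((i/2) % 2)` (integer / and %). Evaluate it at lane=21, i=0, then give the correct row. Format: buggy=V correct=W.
buggy=1 correct=5

`(lane % 4) + 8*((i/2) % 2)`[21,0]->1
21: gid=5,tid=1
[0] (5+0,1*2+0) = (5,2)
row: 1 vs 5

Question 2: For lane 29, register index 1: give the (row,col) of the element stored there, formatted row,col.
L=29→G=29>>2=7, T=29&3=1
[1]→row 7+0=7  col 1·2+1=3

7,3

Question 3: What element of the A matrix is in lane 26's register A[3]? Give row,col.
lane 26: G=6 (26/4), T=2 (26%4)
i=3: r=6+8=14, c=2*2+1=5

14,5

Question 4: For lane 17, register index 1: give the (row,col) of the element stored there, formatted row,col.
17: gr=4,th=1
[1] (4+0,1*2+1) = (4,3)

4,3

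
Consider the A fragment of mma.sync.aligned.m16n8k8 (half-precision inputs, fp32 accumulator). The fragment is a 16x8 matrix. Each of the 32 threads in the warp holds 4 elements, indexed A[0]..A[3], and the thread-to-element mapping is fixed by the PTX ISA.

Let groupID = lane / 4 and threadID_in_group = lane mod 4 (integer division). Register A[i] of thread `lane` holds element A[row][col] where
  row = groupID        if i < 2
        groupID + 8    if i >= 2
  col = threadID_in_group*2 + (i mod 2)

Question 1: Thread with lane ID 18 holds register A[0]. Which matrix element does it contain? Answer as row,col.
4,4

lane 18→18/4=4, 18 mod 4=2
i=0  r:4+0→4  c:2·2+0→4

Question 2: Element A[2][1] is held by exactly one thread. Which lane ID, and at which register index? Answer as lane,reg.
r:2=>grp=2,rB=0  c:1=>tig=0,lo=1
L=2*4+0=8  i=0*2+1=1

8,1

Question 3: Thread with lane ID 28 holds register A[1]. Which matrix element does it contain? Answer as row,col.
lane 28⇒28/4=7, 28 mod 4=0
i=1  r:7+0⇒7  c:2·0+1⇒1

7,1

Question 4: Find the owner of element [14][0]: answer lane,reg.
r: 14->gid=6,r8=1  c: 0->tid=0,i&1=0
L=6*4+0=24  i=1*2+0=2

24,2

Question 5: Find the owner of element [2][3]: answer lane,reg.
r: 2->gid=2,r8=0  c: 3->tid=1,i&1=1
L=2*4+1=9  i=0*2+1=1

9,1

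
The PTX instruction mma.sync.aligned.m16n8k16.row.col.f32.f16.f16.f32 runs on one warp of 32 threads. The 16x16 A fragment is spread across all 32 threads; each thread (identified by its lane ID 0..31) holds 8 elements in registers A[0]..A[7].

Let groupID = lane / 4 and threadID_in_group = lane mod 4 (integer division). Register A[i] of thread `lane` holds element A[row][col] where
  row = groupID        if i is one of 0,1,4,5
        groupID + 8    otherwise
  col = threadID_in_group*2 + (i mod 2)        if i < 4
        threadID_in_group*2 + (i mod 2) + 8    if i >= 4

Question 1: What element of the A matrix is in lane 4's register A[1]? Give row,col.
1,1

lane 4->4/4=1, 4 mod 4=0
i=1  r:1+0->1  c:2·0+1+0->1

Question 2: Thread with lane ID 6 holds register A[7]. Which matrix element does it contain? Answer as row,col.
lane 6: grp=1 (6/4), tig=2 (6%4)
i=7: r=1+8=9, c=2*2+1+8=13

9,13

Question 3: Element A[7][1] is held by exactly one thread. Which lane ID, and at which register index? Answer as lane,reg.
r=7→G=7,rhi=0  c=1→chi=0,T=0,p=1
L=7*4+0=28  i=0*4+0*2+1=1

28,1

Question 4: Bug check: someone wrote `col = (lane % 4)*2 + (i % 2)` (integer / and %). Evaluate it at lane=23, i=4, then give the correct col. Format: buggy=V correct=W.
`(lane % 4)*2 + (i % 2)`[23,4]->6
lane 23: g=5 (23/4), t=3 (23%4)
i=4: r=5+0=5, c=3*2+0+8=14
col: 6 vs 14

buggy=6 correct=14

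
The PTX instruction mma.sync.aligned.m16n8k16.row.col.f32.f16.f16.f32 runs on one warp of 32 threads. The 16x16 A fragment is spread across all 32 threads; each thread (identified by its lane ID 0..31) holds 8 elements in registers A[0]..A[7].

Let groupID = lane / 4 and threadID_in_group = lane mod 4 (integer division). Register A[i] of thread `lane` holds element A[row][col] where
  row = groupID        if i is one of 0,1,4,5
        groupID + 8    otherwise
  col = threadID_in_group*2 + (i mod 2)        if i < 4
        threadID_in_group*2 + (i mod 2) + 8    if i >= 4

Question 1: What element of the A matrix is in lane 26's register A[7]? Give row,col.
26: g=6,t=2
[7] (6+8,2*2+1+8) = (14,13)

14,13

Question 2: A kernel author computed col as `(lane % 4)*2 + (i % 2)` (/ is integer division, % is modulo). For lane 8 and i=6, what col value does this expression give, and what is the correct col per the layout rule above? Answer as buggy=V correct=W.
`(lane % 4)*2 + (i % 2)`[8,6]->0
8: gid=2,tid=0
[6] (2+8,0*2+0+8) = (10,8)
col: 0 vs 8

buggy=0 correct=8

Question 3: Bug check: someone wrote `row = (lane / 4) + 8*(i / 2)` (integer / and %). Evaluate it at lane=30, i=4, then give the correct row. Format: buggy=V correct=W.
buggy=23 correct=7

`(lane / 4) + 8*(i / 2)`[30,4]->23
L=30->gid=30>>2=7, tid=30&3=2
[4]->row 7+0=7  col 2·2+0+8=12
row: 23 vs 7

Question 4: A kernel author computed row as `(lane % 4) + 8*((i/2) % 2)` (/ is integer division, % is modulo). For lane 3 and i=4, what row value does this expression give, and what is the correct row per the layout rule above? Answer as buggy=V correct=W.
buggy=3 correct=0

`(lane % 4) + 8*((i/2) % 2)`[3,4]⇒3
L=3⇒gr=3>>2=0, th=3&3=3
[4]⇒row 0+0=0  col 3·2+0+8=14
row: 3 vs 0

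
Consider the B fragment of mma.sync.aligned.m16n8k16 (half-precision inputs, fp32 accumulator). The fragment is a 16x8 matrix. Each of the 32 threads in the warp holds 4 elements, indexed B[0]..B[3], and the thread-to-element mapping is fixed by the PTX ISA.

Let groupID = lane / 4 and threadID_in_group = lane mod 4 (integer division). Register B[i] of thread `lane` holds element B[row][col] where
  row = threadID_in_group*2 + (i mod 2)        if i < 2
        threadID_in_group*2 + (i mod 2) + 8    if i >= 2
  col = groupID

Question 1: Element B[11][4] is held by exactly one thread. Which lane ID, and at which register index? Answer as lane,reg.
c:4=>grp=4  r:11=>rB=1,tig=1,lo=1
L=4*4+1=17  i=1*2+1=3

17,3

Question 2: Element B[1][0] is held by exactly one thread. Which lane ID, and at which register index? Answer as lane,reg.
c:0=>grp=0  r:1=>rB=0,tig=0,lo=1
L=0*4+0=0  i=0*2+1=1

0,1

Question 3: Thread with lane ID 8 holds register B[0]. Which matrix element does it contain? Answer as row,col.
0,2

lane 8->8/4=2, 8 mod 4=0
i=0  r:2·0+0+0->0  c:2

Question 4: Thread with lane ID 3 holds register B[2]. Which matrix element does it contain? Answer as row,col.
14,0

lane 3=>3/4=0, 3 mod 4=3
i=2  r:2·3+0+8=>14  c:0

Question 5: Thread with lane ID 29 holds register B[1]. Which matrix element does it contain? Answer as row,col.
3,7

lane 29: grp=7 (29/4), tig=1 (29%4)
i=1: r=1*2+1+0=3, c=grp=7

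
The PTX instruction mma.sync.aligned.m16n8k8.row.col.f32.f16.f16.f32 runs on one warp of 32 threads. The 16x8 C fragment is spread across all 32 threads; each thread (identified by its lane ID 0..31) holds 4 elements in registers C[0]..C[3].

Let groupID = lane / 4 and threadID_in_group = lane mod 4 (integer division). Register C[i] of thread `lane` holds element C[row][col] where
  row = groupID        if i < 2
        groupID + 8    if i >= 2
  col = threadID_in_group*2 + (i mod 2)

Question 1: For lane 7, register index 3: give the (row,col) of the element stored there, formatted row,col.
lane 7->7/4=1, 7 mod 4=3
i=3  r:1+8->9  c:2·3+1->7

9,7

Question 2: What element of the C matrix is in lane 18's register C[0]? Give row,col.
4,4

lane 18⇒18/4=4, 18 mod 4=2
i=0  r:4+0⇒4  c:2·2+0⇒4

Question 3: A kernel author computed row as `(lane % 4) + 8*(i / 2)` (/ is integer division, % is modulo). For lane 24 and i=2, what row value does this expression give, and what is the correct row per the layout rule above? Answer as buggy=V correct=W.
`(lane % 4) + 8*(i / 2)`[24,2]->8
lane 24: g=6 (24/4), t=0 (24%4)
i=2: r=6+8=14, c=0*2+0=0
row: 8 vs 14

buggy=8 correct=14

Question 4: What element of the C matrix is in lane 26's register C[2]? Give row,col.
26: g=6,t=2
[2] (6+8,2*2+0) = (14,4)

14,4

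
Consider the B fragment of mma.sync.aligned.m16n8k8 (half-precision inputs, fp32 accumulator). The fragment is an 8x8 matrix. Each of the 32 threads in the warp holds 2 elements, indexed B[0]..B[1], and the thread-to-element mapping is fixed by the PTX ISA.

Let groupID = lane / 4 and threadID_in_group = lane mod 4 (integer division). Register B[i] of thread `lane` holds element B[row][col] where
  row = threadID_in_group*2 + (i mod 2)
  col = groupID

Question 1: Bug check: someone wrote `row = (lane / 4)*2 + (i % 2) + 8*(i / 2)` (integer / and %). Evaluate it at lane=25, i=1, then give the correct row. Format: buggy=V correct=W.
`(lane / 4)*2 + (i % 2) + 8*(i / 2)`[25,1]=>13
25: grp=6,tig=1
[1] (1*2+1,6) = (3,6)
row: 13 vs 3

buggy=13 correct=3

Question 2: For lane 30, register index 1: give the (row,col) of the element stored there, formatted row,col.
lane 30: gid=7 (30/4), tid=2 (30%4)
i=1: r=2*2+1=5, c=gid=7

5,7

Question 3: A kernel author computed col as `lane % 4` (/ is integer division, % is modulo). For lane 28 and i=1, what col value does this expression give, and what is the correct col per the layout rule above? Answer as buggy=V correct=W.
buggy=0 correct=7

`lane % 4`[28,1]->0
28: g=7,t=0
[1] (0*2+1,7) = (1,7)
col: 0 vs 7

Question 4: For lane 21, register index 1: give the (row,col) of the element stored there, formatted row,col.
lane 21=>21/4=5, 21 mod 4=1
i=1  r:2·1+1=>3  c:5

3,5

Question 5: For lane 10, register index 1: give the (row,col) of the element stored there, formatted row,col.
5,2

10: G=2,T=2
[1] (2*2+1,2) = (5,2)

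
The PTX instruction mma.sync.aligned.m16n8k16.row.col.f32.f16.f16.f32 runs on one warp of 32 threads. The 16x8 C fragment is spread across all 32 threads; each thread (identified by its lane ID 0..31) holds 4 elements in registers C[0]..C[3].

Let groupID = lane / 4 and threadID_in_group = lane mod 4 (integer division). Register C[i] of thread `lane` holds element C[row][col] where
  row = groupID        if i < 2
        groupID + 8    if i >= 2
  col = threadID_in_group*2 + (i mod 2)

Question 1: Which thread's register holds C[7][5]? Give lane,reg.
30,1

r:7=>grp=7,rB=0  c:5=>tig=2,lo=1
L=7*4+2=30  i=0*2+1=1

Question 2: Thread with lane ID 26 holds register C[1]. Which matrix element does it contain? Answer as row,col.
26: grp=6,tig=2
[1] (6+0,2*2+1) = (6,5)

6,5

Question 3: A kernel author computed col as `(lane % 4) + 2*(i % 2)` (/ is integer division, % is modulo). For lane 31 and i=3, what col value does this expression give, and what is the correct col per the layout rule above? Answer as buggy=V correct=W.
buggy=5 correct=7

`(lane % 4) + 2*(i % 2)`[31,3]->5
L=31->g=31>>2=7, t=31&3=3
[3]->row 7+8=15  col 3·2+1=7
col: 5 vs 7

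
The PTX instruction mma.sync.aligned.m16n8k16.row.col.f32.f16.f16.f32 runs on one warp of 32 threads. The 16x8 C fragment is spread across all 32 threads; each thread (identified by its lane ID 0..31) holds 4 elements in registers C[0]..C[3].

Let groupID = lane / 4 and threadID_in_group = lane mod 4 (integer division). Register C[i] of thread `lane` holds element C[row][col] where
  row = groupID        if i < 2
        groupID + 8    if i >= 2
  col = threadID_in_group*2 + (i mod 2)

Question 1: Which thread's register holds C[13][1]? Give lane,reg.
r:13=>grp=5,rB=1  c:1=>tig=0,lo=1
L=5*4+0=20  i=1*2+1=3

20,3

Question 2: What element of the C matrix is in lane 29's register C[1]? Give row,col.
lane 29: G=7 (29/4), T=1 (29%4)
i=1: r=7+0=7, c=1*2+1=3

7,3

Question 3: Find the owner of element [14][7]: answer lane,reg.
27,3

r: 14->gid=6,r8=1  c: 7->tid=3,i&1=1
L=6*4+3=27  i=1*2+1=3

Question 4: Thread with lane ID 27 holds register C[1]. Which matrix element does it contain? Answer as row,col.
6,7

lane 27->27/4=6, 27 mod 4=3
i=1  r:6+0->6  c:2·3+1->7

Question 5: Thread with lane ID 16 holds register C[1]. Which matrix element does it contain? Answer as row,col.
4,1

lane 16: gr=4 (16/4), th=0 (16%4)
i=1: r=4+0=4, c=0*2+1=1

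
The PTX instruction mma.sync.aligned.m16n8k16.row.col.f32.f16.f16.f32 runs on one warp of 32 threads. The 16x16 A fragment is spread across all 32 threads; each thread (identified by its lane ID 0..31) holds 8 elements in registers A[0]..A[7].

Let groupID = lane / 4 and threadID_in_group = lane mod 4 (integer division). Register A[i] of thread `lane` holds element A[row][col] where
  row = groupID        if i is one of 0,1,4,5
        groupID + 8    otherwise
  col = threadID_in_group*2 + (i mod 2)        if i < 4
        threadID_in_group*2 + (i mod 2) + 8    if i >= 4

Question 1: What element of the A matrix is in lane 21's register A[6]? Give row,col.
13,10

21: g=5,t=1
[6] (5+8,1*2+0+8) = (13,10)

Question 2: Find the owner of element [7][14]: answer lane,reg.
31,4

r: 7->gid=7,r8=0  c: 14->c8=1,tid=3,i&1=0
L=7*4+3=31  i=1*4+0*2+0=4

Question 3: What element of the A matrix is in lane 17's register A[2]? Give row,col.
12,2

17: gr=4,th=1
[2] (4+8,1*2+0+0) = (12,2)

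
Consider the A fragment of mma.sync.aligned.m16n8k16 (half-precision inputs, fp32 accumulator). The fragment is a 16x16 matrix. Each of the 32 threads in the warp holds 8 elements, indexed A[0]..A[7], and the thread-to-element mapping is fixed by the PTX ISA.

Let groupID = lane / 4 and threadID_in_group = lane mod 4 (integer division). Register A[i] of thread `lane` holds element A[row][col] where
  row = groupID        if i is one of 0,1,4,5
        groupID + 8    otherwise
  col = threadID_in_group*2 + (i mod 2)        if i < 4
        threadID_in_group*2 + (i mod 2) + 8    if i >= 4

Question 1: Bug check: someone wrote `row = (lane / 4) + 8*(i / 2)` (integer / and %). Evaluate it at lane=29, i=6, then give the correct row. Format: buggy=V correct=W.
`(lane / 4) + 8*(i / 2)`[29,6]→31
lane 29: G=7 (29/4), T=1 (29%4)
i=6: r=7+8=15, c=1*2+0+8=10
row: 31 vs 15

buggy=31 correct=15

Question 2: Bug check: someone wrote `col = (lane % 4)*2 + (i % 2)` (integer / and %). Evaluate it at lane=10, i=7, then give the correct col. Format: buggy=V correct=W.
`(lane % 4)*2 + (i % 2)`[10,7]=>5
lane 10: grp=2 (10/4), tig=2 (10%4)
i=7: r=2+8=10, c=2*2+1+8=13
col: 5 vs 13

buggy=5 correct=13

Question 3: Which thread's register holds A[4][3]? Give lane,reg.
17,1

r:4=>grp=4,rB=0  c:3=>cB=0,tig=1,lo=1
L=4*4+1=17  i=0*4+0*2+1=1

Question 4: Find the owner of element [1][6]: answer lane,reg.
7,0

r=1->g=1,rb=0  c=6->cb=0,t=3,b0=0
L=1*4+3=7  i=0*4+0*2+0=0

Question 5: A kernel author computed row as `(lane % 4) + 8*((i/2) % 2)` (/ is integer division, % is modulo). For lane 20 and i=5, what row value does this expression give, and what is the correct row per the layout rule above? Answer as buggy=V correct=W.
buggy=0 correct=5

`(lane % 4) + 8*((i/2) % 2)`[20,5]⇒0
L=20⇒gr=20>>2=5, th=20&3=0
[5]⇒row 5+0=5  col 0·2+1+8=9
row: 0 vs 5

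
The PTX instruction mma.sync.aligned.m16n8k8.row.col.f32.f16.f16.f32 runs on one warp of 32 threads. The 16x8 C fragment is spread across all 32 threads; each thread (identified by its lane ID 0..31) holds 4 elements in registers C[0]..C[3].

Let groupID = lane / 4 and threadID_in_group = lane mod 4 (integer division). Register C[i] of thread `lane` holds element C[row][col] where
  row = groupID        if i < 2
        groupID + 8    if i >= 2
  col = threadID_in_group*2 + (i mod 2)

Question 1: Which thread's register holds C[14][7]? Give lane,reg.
r:14=>grp=6,rB=1  c:7=>tig=3,lo=1
L=6*4+3=27  i=1*2+1=3

27,3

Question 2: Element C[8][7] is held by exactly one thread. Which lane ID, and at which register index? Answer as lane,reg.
r=8→G=0,rhi=1  c=7→T=3,p=1
L=0*4+3=3  i=1*2+1=3

3,3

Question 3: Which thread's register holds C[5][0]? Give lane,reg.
r=5→G=5,rhi=0  c=0→T=0,p=0
L=5*4+0=20  i=0*2+0=0

20,0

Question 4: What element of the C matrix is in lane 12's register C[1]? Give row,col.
L=12->gid=12>>2=3, tid=12&3=0
[1]->row 3+0=3  col 0·2+1=1

3,1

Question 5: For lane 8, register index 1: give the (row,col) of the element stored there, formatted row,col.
L=8->g=8>>2=2, t=8&3=0
[1]->row 2+0=2  col 0·2+1=1

2,1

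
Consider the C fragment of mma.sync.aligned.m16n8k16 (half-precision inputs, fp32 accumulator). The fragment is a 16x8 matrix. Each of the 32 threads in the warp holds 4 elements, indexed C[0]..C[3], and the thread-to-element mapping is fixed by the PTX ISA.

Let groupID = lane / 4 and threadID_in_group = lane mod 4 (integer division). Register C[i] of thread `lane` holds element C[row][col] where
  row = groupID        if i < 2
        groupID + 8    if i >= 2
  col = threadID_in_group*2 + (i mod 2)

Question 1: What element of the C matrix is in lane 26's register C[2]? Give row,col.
lane 26->26/4=6, 26 mod 4=2
i=2  r:6+8->14  c:2·2+0->4

14,4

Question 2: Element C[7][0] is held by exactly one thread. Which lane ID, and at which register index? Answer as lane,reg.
28,0

r=7⇒gr=7,Rb=0  c=0⇒th=0,odd=0
L=7*4+0=28  i=0*2+0=0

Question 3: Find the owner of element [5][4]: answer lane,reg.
22,0

r=5→G=5,rhi=0  c=4→T=2,p=0
L=5*4+2=22  i=0*2+0=0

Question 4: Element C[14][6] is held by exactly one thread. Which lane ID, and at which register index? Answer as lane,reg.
r: 14->gid=6,r8=1  c: 6->tid=3,i&1=0
L=6*4+3=27  i=1*2+0=2

27,2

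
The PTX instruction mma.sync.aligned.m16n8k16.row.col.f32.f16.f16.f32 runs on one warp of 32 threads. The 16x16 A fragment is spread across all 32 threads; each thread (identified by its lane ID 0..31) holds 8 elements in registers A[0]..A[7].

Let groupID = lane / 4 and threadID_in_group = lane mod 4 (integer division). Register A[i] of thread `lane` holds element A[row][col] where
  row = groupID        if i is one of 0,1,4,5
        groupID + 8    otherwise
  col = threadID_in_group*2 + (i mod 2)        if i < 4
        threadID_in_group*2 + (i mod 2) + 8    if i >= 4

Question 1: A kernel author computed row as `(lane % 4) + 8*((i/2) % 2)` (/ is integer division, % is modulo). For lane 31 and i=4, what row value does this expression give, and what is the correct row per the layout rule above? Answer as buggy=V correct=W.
buggy=3 correct=7

`(lane % 4) + 8*((i/2) % 2)`[31,4]⇒3
lane 31: gr=7 (31/4), th=3 (31%4)
i=4: r=7+0=7, c=3*2+0+8=14
row: 3 vs 7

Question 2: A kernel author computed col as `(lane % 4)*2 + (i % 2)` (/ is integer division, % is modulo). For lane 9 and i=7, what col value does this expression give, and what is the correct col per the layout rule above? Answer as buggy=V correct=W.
buggy=3 correct=11

`(lane % 4)*2 + (i % 2)`[9,7]⇒3
9: gr=2,th=1
[7] (2+8,1*2+1+8) = (10,11)
col: 3 vs 11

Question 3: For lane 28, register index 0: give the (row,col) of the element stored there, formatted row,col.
lane 28: gid=7 (28/4), tid=0 (28%4)
i=0: r=7+0=7, c=0*2+0+0=0

7,0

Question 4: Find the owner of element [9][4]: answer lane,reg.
6,2

r=9→G=1,rhi=1  c=4→chi=0,T=2,p=0
L=1*4+2=6  i=0*4+1*2+0=2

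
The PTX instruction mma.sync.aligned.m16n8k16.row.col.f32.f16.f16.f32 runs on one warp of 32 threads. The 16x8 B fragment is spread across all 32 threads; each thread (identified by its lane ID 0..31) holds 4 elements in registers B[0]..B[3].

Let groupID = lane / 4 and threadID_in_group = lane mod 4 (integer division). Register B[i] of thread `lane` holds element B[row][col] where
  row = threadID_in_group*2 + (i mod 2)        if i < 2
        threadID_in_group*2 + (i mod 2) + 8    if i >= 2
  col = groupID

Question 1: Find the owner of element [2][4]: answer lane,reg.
17,0

c=4⇒gr=4  r=2⇒Rb=0,th=1,odd=0
L=4*4+1=17  i=0*2+0=0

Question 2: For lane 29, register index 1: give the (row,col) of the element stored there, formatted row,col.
3,7

lane 29: g=7 (29/4), t=1 (29%4)
i=1: r=1*2+1+0=3, c=g=7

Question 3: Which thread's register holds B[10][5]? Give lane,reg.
21,2

c=5→G=5  r=10→rhi=1,T=1,p=0
L=5*4+1=21  i=1*2+0=2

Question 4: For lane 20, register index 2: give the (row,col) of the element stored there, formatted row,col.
8,5

L=20->gid=20>>2=5, tid=20&3=0
[2]->row 0·2+0+8=8  col gid=5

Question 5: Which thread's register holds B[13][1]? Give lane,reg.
c=1⇒gr=1  r=13⇒Rb=1,th=2,odd=1
L=1*4+2=6  i=1*2+1=3

6,3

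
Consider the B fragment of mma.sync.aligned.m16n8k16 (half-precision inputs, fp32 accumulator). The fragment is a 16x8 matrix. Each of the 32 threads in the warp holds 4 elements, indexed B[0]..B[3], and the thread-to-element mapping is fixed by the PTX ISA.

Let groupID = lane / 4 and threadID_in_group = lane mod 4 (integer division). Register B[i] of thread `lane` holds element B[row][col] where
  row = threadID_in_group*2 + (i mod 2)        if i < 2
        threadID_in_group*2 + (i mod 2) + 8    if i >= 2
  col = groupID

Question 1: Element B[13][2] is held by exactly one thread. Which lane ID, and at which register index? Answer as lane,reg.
10,3

c: 2->gid=2  r: 13->r8=1,tid=2,i&1=1
L=2*4+2=10  i=1*2+1=3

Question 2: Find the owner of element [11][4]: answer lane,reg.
c=4->g=4  r=11->rb=1,t=1,b0=1
L=4*4+1=17  i=1*2+1=3

17,3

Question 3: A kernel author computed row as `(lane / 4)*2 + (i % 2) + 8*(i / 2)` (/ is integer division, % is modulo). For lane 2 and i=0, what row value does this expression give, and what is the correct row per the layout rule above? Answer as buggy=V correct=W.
buggy=0 correct=4

`(lane / 4)*2 + (i % 2) + 8*(i / 2)`[2,0]⇒0
lane 2: gr=0 (2/4), th=2 (2%4)
i=0: r=2*2+0+0=4, c=gr=0
row: 0 vs 4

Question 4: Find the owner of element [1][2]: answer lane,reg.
8,1

c=2→G=2  r=1→rhi=0,T=0,p=1
L=2*4+0=8  i=0*2+1=1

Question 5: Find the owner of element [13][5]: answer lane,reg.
c:5=>grp=5  r:13=>rB=1,tig=2,lo=1
L=5*4+2=22  i=1*2+1=3

22,3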